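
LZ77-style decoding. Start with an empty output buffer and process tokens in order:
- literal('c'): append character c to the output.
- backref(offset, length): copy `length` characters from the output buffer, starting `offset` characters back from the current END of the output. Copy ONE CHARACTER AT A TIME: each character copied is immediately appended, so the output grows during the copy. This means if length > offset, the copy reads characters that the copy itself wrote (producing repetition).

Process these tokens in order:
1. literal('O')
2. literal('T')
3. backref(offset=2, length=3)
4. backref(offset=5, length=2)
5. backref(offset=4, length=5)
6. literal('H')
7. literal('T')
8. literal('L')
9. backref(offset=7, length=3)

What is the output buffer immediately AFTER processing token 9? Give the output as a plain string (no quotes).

Token 1: literal('O'). Output: "O"
Token 2: literal('T'). Output: "OT"
Token 3: backref(off=2, len=3) (overlapping!). Copied 'OTO' from pos 0. Output: "OTOTO"
Token 4: backref(off=5, len=2). Copied 'OT' from pos 0. Output: "OTOTOOT"
Token 5: backref(off=4, len=5) (overlapping!). Copied 'TOOTT' from pos 3. Output: "OTOTOOTTOOTT"
Token 6: literal('H'). Output: "OTOTOOTTOOTTH"
Token 7: literal('T'). Output: "OTOTOOTTOOTTHT"
Token 8: literal('L'). Output: "OTOTOOTTOOTTHTL"
Token 9: backref(off=7, len=3). Copied 'OOT' from pos 8. Output: "OTOTOOTTOOTTHTLOOT"

Answer: OTOTOOTTOOTTHTLOOT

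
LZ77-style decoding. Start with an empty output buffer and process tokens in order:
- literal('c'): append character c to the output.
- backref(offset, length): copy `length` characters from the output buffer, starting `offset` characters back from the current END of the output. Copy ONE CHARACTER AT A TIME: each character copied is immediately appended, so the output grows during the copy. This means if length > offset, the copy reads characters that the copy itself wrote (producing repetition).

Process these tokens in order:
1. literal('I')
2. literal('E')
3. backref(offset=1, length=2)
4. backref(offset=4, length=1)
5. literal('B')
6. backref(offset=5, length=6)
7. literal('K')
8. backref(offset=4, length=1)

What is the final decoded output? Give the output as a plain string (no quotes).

Token 1: literal('I'). Output: "I"
Token 2: literal('E'). Output: "IE"
Token 3: backref(off=1, len=2) (overlapping!). Copied 'EE' from pos 1. Output: "IEEE"
Token 4: backref(off=4, len=1). Copied 'I' from pos 0. Output: "IEEEI"
Token 5: literal('B'). Output: "IEEEIB"
Token 6: backref(off=5, len=6) (overlapping!). Copied 'EEEIBE' from pos 1. Output: "IEEEIBEEEIBE"
Token 7: literal('K'). Output: "IEEEIBEEEIBEK"
Token 8: backref(off=4, len=1). Copied 'I' from pos 9. Output: "IEEEIBEEEIBEKI"

Answer: IEEEIBEEEIBEKI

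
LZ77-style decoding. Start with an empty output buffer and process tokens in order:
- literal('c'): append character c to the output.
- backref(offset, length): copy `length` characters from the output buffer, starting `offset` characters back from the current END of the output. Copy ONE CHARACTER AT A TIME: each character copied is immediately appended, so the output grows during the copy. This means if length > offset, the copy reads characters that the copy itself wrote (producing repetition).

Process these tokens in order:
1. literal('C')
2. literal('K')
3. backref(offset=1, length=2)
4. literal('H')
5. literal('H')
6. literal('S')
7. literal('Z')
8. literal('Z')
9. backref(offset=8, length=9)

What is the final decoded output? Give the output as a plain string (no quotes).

Token 1: literal('C'). Output: "C"
Token 2: literal('K'). Output: "CK"
Token 3: backref(off=1, len=2) (overlapping!). Copied 'KK' from pos 1. Output: "CKKK"
Token 4: literal('H'). Output: "CKKKH"
Token 5: literal('H'). Output: "CKKKHH"
Token 6: literal('S'). Output: "CKKKHHS"
Token 7: literal('Z'). Output: "CKKKHHSZ"
Token 8: literal('Z'). Output: "CKKKHHSZZ"
Token 9: backref(off=8, len=9) (overlapping!). Copied 'KKKHHSZZK' from pos 1. Output: "CKKKHHSZZKKKHHSZZK"

Answer: CKKKHHSZZKKKHHSZZK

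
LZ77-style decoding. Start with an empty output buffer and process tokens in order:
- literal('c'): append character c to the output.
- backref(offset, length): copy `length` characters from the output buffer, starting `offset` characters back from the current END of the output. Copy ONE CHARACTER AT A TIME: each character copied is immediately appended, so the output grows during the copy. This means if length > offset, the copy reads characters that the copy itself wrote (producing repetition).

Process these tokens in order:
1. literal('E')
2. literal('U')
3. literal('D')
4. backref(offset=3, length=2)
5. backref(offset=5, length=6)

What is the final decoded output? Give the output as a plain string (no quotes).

Answer: EUDEUEUDEUE

Derivation:
Token 1: literal('E'). Output: "E"
Token 2: literal('U'). Output: "EU"
Token 3: literal('D'). Output: "EUD"
Token 4: backref(off=3, len=2). Copied 'EU' from pos 0. Output: "EUDEU"
Token 5: backref(off=5, len=6) (overlapping!). Copied 'EUDEUE' from pos 0. Output: "EUDEUEUDEUE"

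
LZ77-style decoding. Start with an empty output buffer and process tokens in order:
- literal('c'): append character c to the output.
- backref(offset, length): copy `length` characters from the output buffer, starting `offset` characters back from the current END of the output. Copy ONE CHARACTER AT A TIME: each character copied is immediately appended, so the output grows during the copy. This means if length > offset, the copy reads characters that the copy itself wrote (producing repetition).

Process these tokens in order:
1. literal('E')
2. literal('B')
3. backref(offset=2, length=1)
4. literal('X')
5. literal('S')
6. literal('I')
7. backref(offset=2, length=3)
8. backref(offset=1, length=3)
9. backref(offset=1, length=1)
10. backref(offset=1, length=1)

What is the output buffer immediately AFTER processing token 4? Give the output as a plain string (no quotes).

Answer: EBEX

Derivation:
Token 1: literal('E'). Output: "E"
Token 2: literal('B'). Output: "EB"
Token 3: backref(off=2, len=1). Copied 'E' from pos 0. Output: "EBE"
Token 4: literal('X'). Output: "EBEX"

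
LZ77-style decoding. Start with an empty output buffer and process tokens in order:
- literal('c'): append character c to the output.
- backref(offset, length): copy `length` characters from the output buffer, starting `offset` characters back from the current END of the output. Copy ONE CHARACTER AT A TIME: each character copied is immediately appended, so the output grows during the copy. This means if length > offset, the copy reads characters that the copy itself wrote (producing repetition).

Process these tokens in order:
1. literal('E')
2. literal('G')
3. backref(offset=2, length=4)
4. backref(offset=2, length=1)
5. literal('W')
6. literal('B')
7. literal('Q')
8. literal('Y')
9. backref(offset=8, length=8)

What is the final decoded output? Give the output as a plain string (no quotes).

Token 1: literal('E'). Output: "E"
Token 2: literal('G'). Output: "EG"
Token 3: backref(off=2, len=4) (overlapping!). Copied 'EGEG' from pos 0. Output: "EGEGEG"
Token 4: backref(off=2, len=1). Copied 'E' from pos 4. Output: "EGEGEGE"
Token 5: literal('W'). Output: "EGEGEGEW"
Token 6: literal('B'). Output: "EGEGEGEWB"
Token 7: literal('Q'). Output: "EGEGEGEWBQ"
Token 8: literal('Y'). Output: "EGEGEGEWBQY"
Token 9: backref(off=8, len=8). Copied 'GEGEWBQY' from pos 3. Output: "EGEGEGEWBQYGEGEWBQY"

Answer: EGEGEGEWBQYGEGEWBQY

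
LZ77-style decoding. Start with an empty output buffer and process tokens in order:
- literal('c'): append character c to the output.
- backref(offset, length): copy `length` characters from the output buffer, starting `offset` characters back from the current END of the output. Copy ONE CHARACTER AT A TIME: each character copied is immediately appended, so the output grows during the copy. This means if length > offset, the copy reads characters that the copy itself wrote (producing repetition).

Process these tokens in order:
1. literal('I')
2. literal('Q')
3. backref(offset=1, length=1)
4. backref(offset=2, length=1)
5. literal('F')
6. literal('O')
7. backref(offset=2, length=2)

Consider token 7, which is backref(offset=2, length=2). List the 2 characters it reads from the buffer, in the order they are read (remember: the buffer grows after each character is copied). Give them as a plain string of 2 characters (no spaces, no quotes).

Answer: FO

Derivation:
Token 1: literal('I'). Output: "I"
Token 2: literal('Q'). Output: "IQ"
Token 3: backref(off=1, len=1). Copied 'Q' from pos 1. Output: "IQQ"
Token 4: backref(off=2, len=1). Copied 'Q' from pos 1. Output: "IQQQ"
Token 5: literal('F'). Output: "IQQQF"
Token 6: literal('O'). Output: "IQQQFO"
Token 7: backref(off=2, len=2). Buffer before: "IQQQFO" (len 6)
  byte 1: read out[4]='F', append. Buffer now: "IQQQFOF"
  byte 2: read out[5]='O', append. Buffer now: "IQQQFOFO"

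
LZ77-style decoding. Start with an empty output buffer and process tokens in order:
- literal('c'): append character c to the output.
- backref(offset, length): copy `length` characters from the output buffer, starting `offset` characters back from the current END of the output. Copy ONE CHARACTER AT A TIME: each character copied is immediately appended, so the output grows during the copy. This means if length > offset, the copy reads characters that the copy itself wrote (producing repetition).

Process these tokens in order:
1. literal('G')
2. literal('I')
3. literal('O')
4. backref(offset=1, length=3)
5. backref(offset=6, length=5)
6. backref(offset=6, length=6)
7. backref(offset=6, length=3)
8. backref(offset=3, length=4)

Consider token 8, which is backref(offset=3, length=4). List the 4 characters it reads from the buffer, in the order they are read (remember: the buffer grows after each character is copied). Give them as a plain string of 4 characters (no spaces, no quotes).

Answer: OGIO

Derivation:
Token 1: literal('G'). Output: "G"
Token 2: literal('I'). Output: "GI"
Token 3: literal('O'). Output: "GIO"
Token 4: backref(off=1, len=3) (overlapping!). Copied 'OOO' from pos 2. Output: "GIOOOO"
Token 5: backref(off=6, len=5). Copied 'GIOOO' from pos 0. Output: "GIOOOOGIOOO"
Token 6: backref(off=6, len=6). Copied 'OGIOOO' from pos 5. Output: "GIOOOOGIOOOOGIOOO"
Token 7: backref(off=6, len=3). Copied 'OGI' from pos 11. Output: "GIOOOOGIOOOOGIOOOOGI"
Token 8: backref(off=3, len=4). Buffer before: "GIOOOOGIOOOOGIOOOOGI" (len 20)
  byte 1: read out[17]='O', append. Buffer now: "GIOOOOGIOOOOGIOOOOGIO"
  byte 2: read out[18]='G', append. Buffer now: "GIOOOOGIOOOOGIOOOOGIOG"
  byte 3: read out[19]='I', append. Buffer now: "GIOOOOGIOOOOGIOOOOGIOGI"
  byte 4: read out[20]='O', append. Buffer now: "GIOOOOGIOOOOGIOOOOGIOGIO"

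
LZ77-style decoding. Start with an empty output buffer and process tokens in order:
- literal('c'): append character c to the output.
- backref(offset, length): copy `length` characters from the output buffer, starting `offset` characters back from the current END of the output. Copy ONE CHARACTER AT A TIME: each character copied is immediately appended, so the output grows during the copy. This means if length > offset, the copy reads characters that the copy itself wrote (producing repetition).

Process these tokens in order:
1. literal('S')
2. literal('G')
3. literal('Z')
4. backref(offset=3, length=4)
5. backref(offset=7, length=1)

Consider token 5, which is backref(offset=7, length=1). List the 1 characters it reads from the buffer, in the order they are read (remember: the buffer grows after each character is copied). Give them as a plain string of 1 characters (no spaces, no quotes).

Token 1: literal('S'). Output: "S"
Token 2: literal('G'). Output: "SG"
Token 3: literal('Z'). Output: "SGZ"
Token 4: backref(off=3, len=4) (overlapping!). Copied 'SGZS' from pos 0. Output: "SGZSGZS"
Token 5: backref(off=7, len=1). Buffer before: "SGZSGZS" (len 7)
  byte 1: read out[0]='S', append. Buffer now: "SGZSGZSS"

Answer: S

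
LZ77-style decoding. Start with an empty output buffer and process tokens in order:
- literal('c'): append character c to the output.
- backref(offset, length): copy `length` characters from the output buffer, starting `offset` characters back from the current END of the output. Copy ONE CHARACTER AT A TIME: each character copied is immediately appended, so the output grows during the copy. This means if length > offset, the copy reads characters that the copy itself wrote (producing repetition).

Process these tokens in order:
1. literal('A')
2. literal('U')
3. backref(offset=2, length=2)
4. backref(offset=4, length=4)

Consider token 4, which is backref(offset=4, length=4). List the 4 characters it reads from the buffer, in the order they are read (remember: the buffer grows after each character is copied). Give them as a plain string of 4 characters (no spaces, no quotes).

Token 1: literal('A'). Output: "A"
Token 2: literal('U'). Output: "AU"
Token 3: backref(off=2, len=2). Copied 'AU' from pos 0. Output: "AUAU"
Token 4: backref(off=4, len=4). Buffer before: "AUAU" (len 4)
  byte 1: read out[0]='A', append. Buffer now: "AUAUA"
  byte 2: read out[1]='U', append. Buffer now: "AUAUAU"
  byte 3: read out[2]='A', append. Buffer now: "AUAUAUA"
  byte 4: read out[3]='U', append. Buffer now: "AUAUAUAU"

Answer: AUAU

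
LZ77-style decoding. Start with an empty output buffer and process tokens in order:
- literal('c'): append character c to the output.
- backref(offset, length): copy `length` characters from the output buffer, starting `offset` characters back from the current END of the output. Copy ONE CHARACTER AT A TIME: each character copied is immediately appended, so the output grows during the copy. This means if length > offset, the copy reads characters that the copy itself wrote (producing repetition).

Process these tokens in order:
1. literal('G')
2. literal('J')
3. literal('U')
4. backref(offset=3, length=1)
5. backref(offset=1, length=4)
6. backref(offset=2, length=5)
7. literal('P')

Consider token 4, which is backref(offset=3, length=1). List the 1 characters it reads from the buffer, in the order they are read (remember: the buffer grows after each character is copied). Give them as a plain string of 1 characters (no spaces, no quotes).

Token 1: literal('G'). Output: "G"
Token 2: literal('J'). Output: "GJ"
Token 3: literal('U'). Output: "GJU"
Token 4: backref(off=3, len=1). Buffer before: "GJU" (len 3)
  byte 1: read out[0]='G', append. Buffer now: "GJUG"

Answer: G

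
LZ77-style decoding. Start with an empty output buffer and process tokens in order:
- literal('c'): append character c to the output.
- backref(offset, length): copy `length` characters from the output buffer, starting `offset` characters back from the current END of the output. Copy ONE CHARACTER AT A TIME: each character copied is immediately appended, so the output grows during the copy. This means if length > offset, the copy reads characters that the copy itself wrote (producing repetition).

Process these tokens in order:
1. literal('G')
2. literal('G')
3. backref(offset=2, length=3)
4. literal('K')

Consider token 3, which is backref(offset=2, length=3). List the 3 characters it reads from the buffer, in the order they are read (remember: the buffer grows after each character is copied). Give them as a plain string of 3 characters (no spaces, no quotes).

Token 1: literal('G'). Output: "G"
Token 2: literal('G'). Output: "GG"
Token 3: backref(off=2, len=3). Buffer before: "GG" (len 2)
  byte 1: read out[0]='G', append. Buffer now: "GGG"
  byte 2: read out[1]='G', append. Buffer now: "GGGG"
  byte 3: read out[2]='G', append. Buffer now: "GGGGG"

Answer: GGG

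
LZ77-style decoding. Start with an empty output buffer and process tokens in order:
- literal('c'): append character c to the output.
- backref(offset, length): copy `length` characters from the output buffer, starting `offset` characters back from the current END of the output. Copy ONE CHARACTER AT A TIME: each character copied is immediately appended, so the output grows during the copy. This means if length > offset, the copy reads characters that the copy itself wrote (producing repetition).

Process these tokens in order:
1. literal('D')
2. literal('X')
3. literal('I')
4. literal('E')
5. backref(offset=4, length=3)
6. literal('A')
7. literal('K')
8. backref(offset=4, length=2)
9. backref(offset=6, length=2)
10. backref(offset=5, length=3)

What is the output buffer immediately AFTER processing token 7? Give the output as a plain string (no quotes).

Answer: DXIEDXIAK

Derivation:
Token 1: literal('D'). Output: "D"
Token 2: literal('X'). Output: "DX"
Token 3: literal('I'). Output: "DXI"
Token 4: literal('E'). Output: "DXIE"
Token 5: backref(off=4, len=3). Copied 'DXI' from pos 0. Output: "DXIEDXI"
Token 6: literal('A'). Output: "DXIEDXIA"
Token 7: literal('K'). Output: "DXIEDXIAK"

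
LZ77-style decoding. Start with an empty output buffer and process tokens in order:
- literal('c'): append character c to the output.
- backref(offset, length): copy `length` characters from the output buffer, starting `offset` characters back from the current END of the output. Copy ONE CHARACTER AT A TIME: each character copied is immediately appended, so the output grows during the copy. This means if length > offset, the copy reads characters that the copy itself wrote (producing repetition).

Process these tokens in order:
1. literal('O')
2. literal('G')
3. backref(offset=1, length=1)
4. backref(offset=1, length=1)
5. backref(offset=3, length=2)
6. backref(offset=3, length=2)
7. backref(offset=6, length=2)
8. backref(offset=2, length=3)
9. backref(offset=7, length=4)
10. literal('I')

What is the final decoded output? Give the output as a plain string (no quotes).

Token 1: literal('O'). Output: "O"
Token 2: literal('G'). Output: "OG"
Token 3: backref(off=1, len=1). Copied 'G' from pos 1. Output: "OGG"
Token 4: backref(off=1, len=1). Copied 'G' from pos 2. Output: "OGGG"
Token 5: backref(off=3, len=2). Copied 'GG' from pos 1. Output: "OGGGGG"
Token 6: backref(off=3, len=2). Copied 'GG' from pos 3. Output: "OGGGGGGG"
Token 7: backref(off=6, len=2). Copied 'GG' from pos 2. Output: "OGGGGGGGGG"
Token 8: backref(off=2, len=3) (overlapping!). Copied 'GGG' from pos 8. Output: "OGGGGGGGGGGGG"
Token 9: backref(off=7, len=4). Copied 'GGGG' from pos 6. Output: "OGGGGGGGGGGGGGGGG"
Token 10: literal('I'). Output: "OGGGGGGGGGGGGGGGGI"

Answer: OGGGGGGGGGGGGGGGGI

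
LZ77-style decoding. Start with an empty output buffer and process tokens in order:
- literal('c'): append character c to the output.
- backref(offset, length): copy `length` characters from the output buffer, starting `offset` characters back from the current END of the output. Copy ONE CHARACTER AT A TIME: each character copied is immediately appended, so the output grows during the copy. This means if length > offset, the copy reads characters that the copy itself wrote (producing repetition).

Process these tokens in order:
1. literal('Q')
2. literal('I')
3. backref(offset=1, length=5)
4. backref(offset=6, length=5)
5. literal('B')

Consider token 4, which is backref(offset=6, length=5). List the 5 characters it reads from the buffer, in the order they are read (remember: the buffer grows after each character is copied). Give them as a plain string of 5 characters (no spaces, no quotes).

Token 1: literal('Q'). Output: "Q"
Token 2: literal('I'). Output: "QI"
Token 3: backref(off=1, len=5) (overlapping!). Copied 'IIIII' from pos 1. Output: "QIIIIII"
Token 4: backref(off=6, len=5). Buffer before: "QIIIIII" (len 7)
  byte 1: read out[1]='I', append. Buffer now: "QIIIIIII"
  byte 2: read out[2]='I', append. Buffer now: "QIIIIIIII"
  byte 3: read out[3]='I', append. Buffer now: "QIIIIIIIII"
  byte 4: read out[4]='I', append. Buffer now: "QIIIIIIIIII"
  byte 5: read out[5]='I', append. Buffer now: "QIIIIIIIIIII"

Answer: IIIII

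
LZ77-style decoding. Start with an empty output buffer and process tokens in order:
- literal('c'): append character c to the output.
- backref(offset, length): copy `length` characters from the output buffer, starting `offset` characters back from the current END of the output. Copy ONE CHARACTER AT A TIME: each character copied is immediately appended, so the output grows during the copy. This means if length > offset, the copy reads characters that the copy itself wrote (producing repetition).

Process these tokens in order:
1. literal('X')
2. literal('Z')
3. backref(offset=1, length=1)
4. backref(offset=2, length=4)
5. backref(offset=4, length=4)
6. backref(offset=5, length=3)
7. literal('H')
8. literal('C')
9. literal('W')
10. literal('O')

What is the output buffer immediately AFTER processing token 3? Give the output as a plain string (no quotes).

Answer: XZZ

Derivation:
Token 1: literal('X'). Output: "X"
Token 2: literal('Z'). Output: "XZ"
Token 3: backref(off=1, len=1). Copied 'Z' from pos 1. Output: "XZZ"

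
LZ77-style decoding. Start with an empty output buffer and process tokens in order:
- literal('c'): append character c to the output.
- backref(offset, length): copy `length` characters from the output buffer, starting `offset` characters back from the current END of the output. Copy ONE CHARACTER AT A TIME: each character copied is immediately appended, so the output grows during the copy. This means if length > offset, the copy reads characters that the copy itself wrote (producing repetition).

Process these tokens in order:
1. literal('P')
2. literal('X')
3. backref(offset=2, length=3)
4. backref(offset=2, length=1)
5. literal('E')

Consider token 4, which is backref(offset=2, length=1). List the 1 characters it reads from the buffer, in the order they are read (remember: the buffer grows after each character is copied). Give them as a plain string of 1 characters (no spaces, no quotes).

Answer: X

Derivation:
Token 1: literal('P'). Output: "P"
Token 2: literal('X'). Output: "PX"
Token 3: backref(off=2, len=3) (overlapping!). Copied 'PXP' from pos 0. Output: "PXPXP"
Token 4: backref(off=2, len=1). Buffer before: "PXPXP" (len 5)
  byte 1: read out[3]='X', append. Buffer now: "PXPXPX"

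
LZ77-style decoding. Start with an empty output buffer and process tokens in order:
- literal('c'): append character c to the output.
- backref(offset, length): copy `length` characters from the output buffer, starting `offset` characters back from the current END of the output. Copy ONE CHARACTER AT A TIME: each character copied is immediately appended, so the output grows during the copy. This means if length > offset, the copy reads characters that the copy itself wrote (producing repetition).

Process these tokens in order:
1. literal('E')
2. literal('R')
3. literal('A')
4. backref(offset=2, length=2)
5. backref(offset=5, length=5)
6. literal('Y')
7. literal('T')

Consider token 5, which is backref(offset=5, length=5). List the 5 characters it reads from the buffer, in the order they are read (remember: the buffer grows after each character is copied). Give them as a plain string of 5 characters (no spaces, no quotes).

Answer: ERARA

Derivation:
Token 1: literal('E'). Output: "E"
Token 2: literal('R'). Output: "ER"
Token 3: literal('A'). Output: "ERA"
Token 4: backref(off=2, len=2). Copied 'RA' from pos 1. Output: "ERARA"
Token 5: backref(off=5, len=5). Buffer before: "ERARA" (len 5)
  byte 1: read out[0]='E', append. Buffer now: "ERARAE"
  byte 2: read out[1]='R', append. Buffer now: "ERARAER"
  byte 3: read out[2]='A', append. Buffer now: "ERARAERA"
  byte 4: read out[3]='R', append. Buffer now: "ERARAERAR"
  byte 5: read out[4]='A', append. Buffer now: "ERARAERARA"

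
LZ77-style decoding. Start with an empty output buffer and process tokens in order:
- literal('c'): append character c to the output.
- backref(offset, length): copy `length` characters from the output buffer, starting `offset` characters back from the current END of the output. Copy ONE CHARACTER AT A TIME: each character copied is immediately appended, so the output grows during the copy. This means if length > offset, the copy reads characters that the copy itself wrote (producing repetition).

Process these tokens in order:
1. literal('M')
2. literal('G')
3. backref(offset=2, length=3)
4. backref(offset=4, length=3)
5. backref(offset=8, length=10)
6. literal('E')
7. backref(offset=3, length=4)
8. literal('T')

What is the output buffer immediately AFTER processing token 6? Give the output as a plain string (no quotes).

Token 1: literal('M'). Output: "M"
Token 2: literal('G'). Output: "MG"
Token 3: backref(off=2, len=3) (overlapping!). Copied 'MGM' from pos 0. Output: "MGMGM"
Token 4: backref(off=4, len=3). Copied 'GMG' from pos 1. Output: "MGMGMGMG"
Token 5: backref(off=8, len=10) (overlapping!). Copied 'MGMGMGMGMG' from pos 0. Output: "MGMGMGMGMGMGMGMGMG"
Token 6: literal('E'). Output: "MGMGMGMGMGMGMGMGMGE"

Answer: MGMGMGMGMGMGMGMGMGE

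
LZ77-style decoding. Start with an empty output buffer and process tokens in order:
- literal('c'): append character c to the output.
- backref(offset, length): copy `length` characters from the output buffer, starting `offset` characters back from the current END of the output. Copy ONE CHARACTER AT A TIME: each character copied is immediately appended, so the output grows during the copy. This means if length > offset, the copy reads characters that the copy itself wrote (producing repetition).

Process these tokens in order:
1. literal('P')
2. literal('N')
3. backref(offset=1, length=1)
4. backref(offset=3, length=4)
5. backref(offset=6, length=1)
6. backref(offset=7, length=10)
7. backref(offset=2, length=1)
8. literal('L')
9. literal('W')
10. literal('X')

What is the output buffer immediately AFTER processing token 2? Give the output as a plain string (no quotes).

Token 1: literal('P'). Output: "P"
Token 2: literal('N'). Output: "PN"

Answer: PN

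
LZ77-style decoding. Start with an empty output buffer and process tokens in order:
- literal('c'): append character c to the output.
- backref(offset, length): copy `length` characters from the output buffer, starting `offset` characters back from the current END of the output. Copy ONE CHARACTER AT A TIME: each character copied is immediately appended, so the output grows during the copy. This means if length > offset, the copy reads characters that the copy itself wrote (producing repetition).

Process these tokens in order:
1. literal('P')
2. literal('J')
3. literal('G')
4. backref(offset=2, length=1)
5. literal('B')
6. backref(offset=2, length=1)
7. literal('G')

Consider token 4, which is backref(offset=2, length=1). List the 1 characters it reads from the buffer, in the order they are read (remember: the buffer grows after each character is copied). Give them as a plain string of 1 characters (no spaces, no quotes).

Answer: J

Derivation:
Token 1: literal('P'). Output: "P"
Token 2: literal('J'). Output: "PJ"
Token 3: literal('G'). Output: "PJG"
Token 4: backref(off=2, len=1). Buffer before: "PJG" (len 3)
  byte 1: read out[1]='J', append. Buffer now: "PJGJ"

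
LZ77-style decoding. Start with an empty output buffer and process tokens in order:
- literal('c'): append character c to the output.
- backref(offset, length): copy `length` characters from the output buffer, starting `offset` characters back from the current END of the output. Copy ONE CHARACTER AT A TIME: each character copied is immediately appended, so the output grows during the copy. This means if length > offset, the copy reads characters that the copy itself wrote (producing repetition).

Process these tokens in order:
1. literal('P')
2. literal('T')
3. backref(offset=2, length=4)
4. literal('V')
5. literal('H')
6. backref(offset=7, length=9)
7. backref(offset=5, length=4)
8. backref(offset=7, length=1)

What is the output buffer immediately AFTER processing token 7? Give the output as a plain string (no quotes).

Answer: PTPTPTVHTPTPTVHTPTVHT

Derivation:
Token 1: literal('P'). Output: "P"
Token 2: literal('T'). Output: "PT"
Token 3: backref(off=2, len=4) (overlapping!). Copied 'PTPT' from pos 0. Output: "PTPTPT"
Token 4: literal('V'). Output: "PTPTPTV"
Token 5: literal('H'). Output: "PTPTPTVH"
Token 6: backref(off=7, len=9) (overlapping!). Copied 'TPTPTVHTP' from pos 1. Output: "PTPTPTVHTPTPTVHTP"
Token 7: backref(off=5, len=4). Copied 'TVHT' from pos 12. Output: "PTPTPTVHTPTPTVHTPTVHT"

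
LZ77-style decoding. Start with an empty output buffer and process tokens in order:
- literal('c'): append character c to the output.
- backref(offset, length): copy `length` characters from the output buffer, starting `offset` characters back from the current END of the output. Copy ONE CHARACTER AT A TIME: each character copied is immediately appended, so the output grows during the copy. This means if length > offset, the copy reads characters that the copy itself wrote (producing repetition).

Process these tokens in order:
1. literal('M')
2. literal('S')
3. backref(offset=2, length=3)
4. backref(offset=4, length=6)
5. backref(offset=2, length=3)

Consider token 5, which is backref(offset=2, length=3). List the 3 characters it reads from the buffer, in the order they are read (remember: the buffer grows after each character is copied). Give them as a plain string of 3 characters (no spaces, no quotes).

Token 1: literal('M'). Output: "M"
Token 2: literal('S'). Output: "MS"
Token 3: backref(off=2, len=3) (overlapping!). Copied 'MSM' from pos 0. Output: "MSMSM"
Token 4: backref(off=4, len=6) (overlapping!). Copied 'SMSMSM' from pos 1. Output: "MSMSMSMSMSM"
Token 5: backref(off=2, len=3). Buffer before: "MSMSMSMSMSM" (len 11)
  byte 1: read out[9]='S', append. Buffer now: "MSMSMSMSMSMS"
  byte 2: read out[10]='M', append. Buffer now: "MSMSMSMSMSMSM"
  byte 3: read out[11]='S', append. Buffer now: "MSMSMSMSMSMSMS"

Answer: SMS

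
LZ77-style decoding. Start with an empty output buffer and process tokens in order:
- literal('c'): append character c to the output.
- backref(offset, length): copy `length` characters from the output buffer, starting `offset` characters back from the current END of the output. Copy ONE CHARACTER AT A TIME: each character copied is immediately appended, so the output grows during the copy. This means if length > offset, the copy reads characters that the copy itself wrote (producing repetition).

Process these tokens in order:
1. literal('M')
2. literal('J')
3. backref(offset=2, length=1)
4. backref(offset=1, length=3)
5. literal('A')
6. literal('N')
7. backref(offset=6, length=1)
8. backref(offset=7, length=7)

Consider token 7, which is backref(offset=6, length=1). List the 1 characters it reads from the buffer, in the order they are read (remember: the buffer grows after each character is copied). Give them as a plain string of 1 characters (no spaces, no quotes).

Answer: M

Derivation:
Token 1: literal('M'). Output: "M"
Token 2: literal('J'). Output: "MJ"
Token 3: backref(off=2, len=1). Copied 'M' from pos 0. Output: "MJM"
Token 4: backref(off=1, len=3) (overlapping!). Copied 'MMM' from pos 2. Output: "MJMMMM"
Token 5: literal('A'). Output: "MJMMMMA"
Token 6: literal('N'). Output: "MJMMMMAN"
Token 7: backref(off=6, len=1). Buffer before: "MJMMMMAN" (len 8)
  byte 1: read out[2]='M', append. Buffer now: "MJMMMMANM"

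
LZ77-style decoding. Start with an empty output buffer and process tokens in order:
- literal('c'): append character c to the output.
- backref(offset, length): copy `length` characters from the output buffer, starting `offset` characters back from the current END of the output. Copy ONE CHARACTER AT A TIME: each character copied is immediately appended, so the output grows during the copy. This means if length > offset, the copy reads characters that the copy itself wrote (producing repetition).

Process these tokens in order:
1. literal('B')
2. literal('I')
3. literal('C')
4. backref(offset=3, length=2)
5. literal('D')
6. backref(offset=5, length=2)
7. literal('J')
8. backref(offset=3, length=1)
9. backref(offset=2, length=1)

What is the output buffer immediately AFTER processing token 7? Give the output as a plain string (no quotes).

Answer: BICBIDICJ

Derivation:
Token 1: literal('B'). Output: "B"
Token 2: literal('I'). Output: "BI"
Token 3: literal('C'). Output: "BIC"
Token 4: backref(off=3, len=2). Copied 'BI' from pos 0. Output: "BICBI"
Token 5: literal('D'). Output: "BICBID"
Token 6: backref(off=5, len=2). Copied 'IC' from pos 1. Output: "BICBIDIC"
Token 7: literal('J'). Output: "BICBIDICJ"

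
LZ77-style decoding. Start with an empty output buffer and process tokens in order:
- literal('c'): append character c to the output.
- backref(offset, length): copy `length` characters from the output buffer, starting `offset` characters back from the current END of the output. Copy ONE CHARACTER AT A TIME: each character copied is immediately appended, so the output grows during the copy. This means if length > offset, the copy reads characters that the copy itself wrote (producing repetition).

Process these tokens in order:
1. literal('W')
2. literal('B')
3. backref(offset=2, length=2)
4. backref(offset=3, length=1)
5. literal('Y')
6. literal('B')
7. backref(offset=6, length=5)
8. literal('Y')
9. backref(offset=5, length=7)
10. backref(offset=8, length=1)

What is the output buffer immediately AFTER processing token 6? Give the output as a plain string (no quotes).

Answer: WBWBBYB

Derivation:
Token 1: literal('W'). Output: "W"
Token 2: literal('B'). Output: "WB"
Token 3: backref(off=2, len=2). Copied 'WB' from pos 0. Output: "WBWB"
Token 4: backref(off=3, len=1). Copied 'B' from pos 1. Output: "WBWBB"
Token 5: literal('Y'). Output: "WBWBBY"
Token 6: literal('B'). Output: "WBWBBYB"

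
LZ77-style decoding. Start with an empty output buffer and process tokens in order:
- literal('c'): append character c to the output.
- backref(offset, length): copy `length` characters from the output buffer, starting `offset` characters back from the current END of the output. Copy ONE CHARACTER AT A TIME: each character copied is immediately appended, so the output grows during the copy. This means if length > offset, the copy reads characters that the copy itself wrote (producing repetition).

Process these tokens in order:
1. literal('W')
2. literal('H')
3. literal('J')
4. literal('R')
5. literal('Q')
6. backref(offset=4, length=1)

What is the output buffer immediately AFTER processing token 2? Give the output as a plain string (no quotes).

Token 1: literal('W'). Output: "W"
Token 2: literal('H'). Output: "WH"

Answer: WH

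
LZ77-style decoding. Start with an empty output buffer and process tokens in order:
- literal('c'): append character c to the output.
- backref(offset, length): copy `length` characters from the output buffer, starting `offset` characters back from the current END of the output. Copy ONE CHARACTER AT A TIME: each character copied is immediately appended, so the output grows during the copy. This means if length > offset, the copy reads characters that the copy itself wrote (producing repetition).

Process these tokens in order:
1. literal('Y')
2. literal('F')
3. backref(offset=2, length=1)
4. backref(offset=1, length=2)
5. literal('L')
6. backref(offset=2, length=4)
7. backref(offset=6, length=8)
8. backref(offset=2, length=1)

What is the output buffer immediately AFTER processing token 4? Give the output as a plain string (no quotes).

Token 1: literal('Y'). Output: "Y"
Token 2: literal('F'). Output: "YF"
Token 3: backref(off=2, len=1). Copied 'Y' from pos 0. Output: "YFY"
Token 4: backref(off=1, len=2) (overlapping!). Copied 'YY' from pos 2. Output: "YFYYY"

Answer: YFYYY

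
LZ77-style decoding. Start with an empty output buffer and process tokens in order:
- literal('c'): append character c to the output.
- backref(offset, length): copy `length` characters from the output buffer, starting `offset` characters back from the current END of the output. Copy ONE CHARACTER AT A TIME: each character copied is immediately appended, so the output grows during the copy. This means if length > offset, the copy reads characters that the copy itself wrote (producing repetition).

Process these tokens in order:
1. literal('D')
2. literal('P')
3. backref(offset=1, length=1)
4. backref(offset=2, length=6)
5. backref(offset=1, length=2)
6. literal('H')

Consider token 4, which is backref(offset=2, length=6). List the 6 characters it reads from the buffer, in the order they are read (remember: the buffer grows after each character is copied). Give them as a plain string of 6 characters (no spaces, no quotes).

Answer: PPPPPP

Derivation:
Token 1: literal('D'). Output: "D"
Token 2: literal('P'). Output: "DP"
Token 3: backref(off=1, len=1). Copied 'P' from pos 1. Output: "DPP"
Token 4: backref(off=2, len=6). Buffer before: "DPP" (len 3)
  byte 1: read out[1]='P', append. Buffer now: "DPPP"
  byte 2: read out[2]='P', append. Buffer now: "DPPPP"
  byte 3: read out[3]='P', append. Buffer now: "DPPPPP"
  byte 4: read out[4]='P', append. Buffer now: "DPPPPPP"
  byte 5: read out[5]='P', append. Buffer now: "DPPPPPPP"
  byte 6: read out[6]='P', append. Buffer now: "DPPPPPPPP"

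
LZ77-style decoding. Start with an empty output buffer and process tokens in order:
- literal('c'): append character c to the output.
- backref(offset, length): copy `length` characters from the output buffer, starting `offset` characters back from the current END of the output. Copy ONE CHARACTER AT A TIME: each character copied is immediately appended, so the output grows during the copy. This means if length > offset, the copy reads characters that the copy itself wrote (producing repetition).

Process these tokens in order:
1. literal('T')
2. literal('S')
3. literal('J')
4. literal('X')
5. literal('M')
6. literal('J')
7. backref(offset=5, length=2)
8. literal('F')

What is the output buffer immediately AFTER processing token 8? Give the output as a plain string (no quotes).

Answer: TSJXMJSJF

Derivation:
Token 1: literal('T'). Output: "T"
Token 2: literal('S'). Output: "TS"
Token 3: literal('J'). Output: "TSJ"
Token 4: literal('X'). Output: "TSJX"
Token 5: literal('M'). Output: "TSJXM"
Token 6: literal('J'). Output: "TSJXMJ"
Token 7: backref(off=5, len=2). Copied 'SJ' from pos 1. Output: "TSJXMJSJ"
Token 8: literal('F'). Output: "TSJXMJSJF"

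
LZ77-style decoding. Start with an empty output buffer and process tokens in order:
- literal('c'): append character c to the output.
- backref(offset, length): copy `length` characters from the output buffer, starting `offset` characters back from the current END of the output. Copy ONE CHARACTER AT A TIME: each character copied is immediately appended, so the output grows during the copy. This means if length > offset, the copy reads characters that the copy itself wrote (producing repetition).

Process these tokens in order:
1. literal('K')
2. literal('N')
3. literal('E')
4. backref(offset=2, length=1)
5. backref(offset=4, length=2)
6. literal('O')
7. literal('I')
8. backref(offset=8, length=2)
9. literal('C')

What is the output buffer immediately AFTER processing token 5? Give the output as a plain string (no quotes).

Token 1: literal('K'). Output: "K"
Token 2: literal('N'). Output: "KN"
Token 3: literal('E'). Output: "KNE"
Token 4: backref(off=2, len=1). Copied 'N' from pos 1. Output: "KNEN"
Token 5: backref(off=4, len=2). Copied 'KN' from pos 0. Output: "KNENKN"

Answer: KNENKN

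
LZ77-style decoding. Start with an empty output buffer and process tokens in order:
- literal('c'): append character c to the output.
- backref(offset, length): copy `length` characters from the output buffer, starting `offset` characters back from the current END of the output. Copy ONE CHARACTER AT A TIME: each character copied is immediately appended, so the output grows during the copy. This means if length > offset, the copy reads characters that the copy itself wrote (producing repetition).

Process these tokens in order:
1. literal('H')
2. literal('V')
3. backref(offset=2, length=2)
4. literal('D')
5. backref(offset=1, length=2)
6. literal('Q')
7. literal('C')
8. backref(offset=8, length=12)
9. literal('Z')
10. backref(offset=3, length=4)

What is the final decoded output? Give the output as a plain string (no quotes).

Answer: HVHVDDDQCVHVDDDQCVHVDZVDZV

Derivation:
Token 1: literal('H'). Output: "H"
Token 2: literal('V'). Output: "HV"
Token 3: backref(off=2, len=2). Copied 'HV' from pos 0. Output: "HVHV"
Token 4: literal('D'). Output: "HVHVD"
Token 5: backref(off=1, len=2) (overlapping!). Copied 'DD' from pos 4. Output: "HVHVDDD"
Token 6: literal('Q'). Output: "HVHVDDDQ"
Token 7: literal('C'). Output: "HVHVDDDQC"
Token 8: backref(off=8, len=12) (overlapping!). Copied 'VHVDDDQCVHVD' from pos 1. Output: "HVHVDDDQCVHVDDDQCVHVD"
Token 9: literal('Z'). Output: "HVHVDDDQCVHVDDDQCVHVDZ"
Token 10: backref(off=3, len=4) (overlapping!). Copied 'VDZV' from pos 19. Output: "HVHVDDDQCVHVDDDQCVHVDZVDZV"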